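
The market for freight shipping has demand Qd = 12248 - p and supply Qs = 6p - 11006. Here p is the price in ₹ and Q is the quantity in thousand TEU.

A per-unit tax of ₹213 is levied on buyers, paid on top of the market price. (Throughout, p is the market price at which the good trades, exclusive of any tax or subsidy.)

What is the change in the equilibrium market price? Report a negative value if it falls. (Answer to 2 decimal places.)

Solve the original market: 12248 - p = 6p - 11006, hence p = 3322 and Q = 8926.
Since buyers pay the price plus the tax, the effective demand curve becomes Qd = 12035 - p.
New equilibrium: 12035 - p = 6p - 11006 ⇒ 23041 = 7p ⇒ p = 23041/7 ≈ 3291.5714, Q = 61204/7 ≈ 8743.4286.
Δp = 3291.5714 − 3322 = -30.43.

-30.43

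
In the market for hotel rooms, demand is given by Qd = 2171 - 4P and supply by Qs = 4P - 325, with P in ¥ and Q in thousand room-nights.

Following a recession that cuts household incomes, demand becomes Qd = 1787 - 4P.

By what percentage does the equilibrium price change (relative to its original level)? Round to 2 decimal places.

-15.38

Original equilibrium: 2171 - 4P = 4P - 325 gives 2496 = 8P, so P = 312 and Q = 923.
After the shift, demand is Qd = 1787 - 4P and supply is Qs = 4P - 325.
Equate the new curves: 1787 - 4P = 4P - 325, giving 2112 = 8P, P = 264, Q = 731.
%ΔP = (264 − 312) / 312 × 100 = -15.38%.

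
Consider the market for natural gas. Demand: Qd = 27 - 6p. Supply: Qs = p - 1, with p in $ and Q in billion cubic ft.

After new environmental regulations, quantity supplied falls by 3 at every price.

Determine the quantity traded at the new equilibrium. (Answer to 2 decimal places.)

0.43

Before the shock: 27 - 6p = p - 1 ⇒ 28 = 7p ⇒ p = 4, Q = 3.
The new curves are Qd = 27 - 6p (demand) and Qs = p - 4 (supply).
Clearing the new market: 27 - 6p = p - 4, so p = 31/7 ≈ 4.4286 and Q = 3/7 ≈ 0.4286.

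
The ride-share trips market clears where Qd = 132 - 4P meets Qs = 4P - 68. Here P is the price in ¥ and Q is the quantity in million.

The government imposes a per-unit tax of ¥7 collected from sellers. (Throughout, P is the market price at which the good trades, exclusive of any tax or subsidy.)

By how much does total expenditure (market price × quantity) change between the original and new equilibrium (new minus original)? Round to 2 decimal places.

Original equilibrium: 132 - 4P = 4P - 68 gives 200 = 8P, so P = 25 and Q = 32.
Since sellers keep the price net of the tax, the effective supply curve becomes Qs = 4P - 96.
Equate the new curves: 132 - 4P = 4P - 96, giving 228 = 8P, P = 28.5, Q = 18.
Expenditure moves from 25×32 = 800 to 28.5×18 = 513; change = -287.00.

-287.00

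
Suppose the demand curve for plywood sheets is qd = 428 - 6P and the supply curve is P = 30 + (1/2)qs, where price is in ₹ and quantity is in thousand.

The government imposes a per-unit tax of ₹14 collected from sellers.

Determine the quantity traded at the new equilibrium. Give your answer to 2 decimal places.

41.00

Solve the original market: 428 - 6P = 2P - 60, hence P = 61 and q = 62.
Since sellers keep the price net of the tax, the effective supply curve becomes qs = 2P - 88.
New equilibrium: 428 - 6P = 2P - 88 ⇒ 516 = 8P ⇒ P = 64.5, q = 41.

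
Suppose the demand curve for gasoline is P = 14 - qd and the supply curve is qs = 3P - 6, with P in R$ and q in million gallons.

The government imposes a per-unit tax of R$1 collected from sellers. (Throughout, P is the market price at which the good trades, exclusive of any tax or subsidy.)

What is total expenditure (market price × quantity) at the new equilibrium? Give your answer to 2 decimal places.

Original equilibrium: 14 - P = 3P - 6 gives 20 = 4P, so P = 5 and q = 9.
Since sellers keep the price net of the tax, the effective supply curve becomes qs = 3P - 9.
New equilibrium: 14 - P = 3P - 9 ⇒ 23 = 4P ⇒ P = 5.75, q = 8.25.
New expenditure = 5.75 × 8.25 = 47.44.

47.44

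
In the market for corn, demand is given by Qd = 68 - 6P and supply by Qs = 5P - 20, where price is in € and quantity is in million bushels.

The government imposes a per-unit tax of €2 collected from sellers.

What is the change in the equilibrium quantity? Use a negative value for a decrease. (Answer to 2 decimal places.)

-5.45

Solve the original market: 68 - 6P = 5P - 20, hence P = 8 and Q = 20.
Since sellers keep the price net of the tax, the effective supply curve becomes Qs = 5P - 30.
Equate the new curves: 68 - 6P = 5P - 30, giving 98 = 11P, P = 98/11 ≈ 8.9091, Q = 160/11 ≈ 14.5455.
ΔQ = 14.5455 − 20 = -5.45.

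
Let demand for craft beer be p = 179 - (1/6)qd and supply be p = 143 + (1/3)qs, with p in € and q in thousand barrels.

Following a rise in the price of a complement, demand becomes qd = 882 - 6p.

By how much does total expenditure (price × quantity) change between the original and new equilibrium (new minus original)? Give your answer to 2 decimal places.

Original equilibrium: 1074 - 6p = 3p - 429 gives 1503 = 9p, so p = 167 and q = 72.
The shock moves the curves to qd = 882 - 6p and qs = 3p - 429.
Setting them equal: 882 - 6p = 3p - 429 → 1311 = 9p, so p = 437/3 ≈ 145.6667 and q = 8.
Expenditure moves from 167×72 = 12024 to 145.6667×8 = 1165.3333; change = -10858.67.

-10858.67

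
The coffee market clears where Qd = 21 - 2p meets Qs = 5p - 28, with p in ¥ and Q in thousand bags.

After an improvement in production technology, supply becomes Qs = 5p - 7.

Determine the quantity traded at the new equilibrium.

13

Solve the original market: 21 - 2p = 5p - 28, hence p = 7 and Q = 7.
With the change applied: demand Qd = 21 - 2p, supply Qs = 5p - 7.
Clearing the new market: 21 - 2p = 5p - 7, so p = 4 and Q = 13.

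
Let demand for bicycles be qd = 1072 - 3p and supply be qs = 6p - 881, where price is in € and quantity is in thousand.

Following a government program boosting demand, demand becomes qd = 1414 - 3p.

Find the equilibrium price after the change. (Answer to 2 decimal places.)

Solve the original market: 1072 - 3p = 6p - 881, hence p = 217 and q = 421.
With the change applied: demand qd = 1414 - 3p, supply qs = 6p - 881.
Clearing the new market: 1414 - 3p = 6p - 881, so p = 255 and q = 649.

255.00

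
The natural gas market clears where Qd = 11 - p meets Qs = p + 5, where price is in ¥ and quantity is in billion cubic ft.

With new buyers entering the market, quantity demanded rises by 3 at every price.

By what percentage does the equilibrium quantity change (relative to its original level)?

Original equilibrium: 11 - p = p + 5 gives 6 = 2p, so p = 3 and Q = 8.
The new curves are Qd = 14 - p (demand) and Qs = p + 5 (supply).
Clearing the new market: 14 - p = p + 5, so p = 4.5 and Q = 9.5.
%ΔQ = (9.5 − 8) / 8 × 100 = +18.75%.

+18.75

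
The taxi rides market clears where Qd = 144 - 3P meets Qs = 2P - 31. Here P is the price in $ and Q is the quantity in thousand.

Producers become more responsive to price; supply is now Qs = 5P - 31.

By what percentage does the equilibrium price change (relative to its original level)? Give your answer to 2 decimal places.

Original equilibrium: 144 - 3P = 2P - 31 gives 175 = 5P, so P = 35 and Q = 39.
With the change applied: demand Qd = 144 - 3P, supply Qs = 5P - 31.
Equate the new curves: 144 - 3P = 5P - 31, giving 175 = 8P, P = 21.875, Q = 78.375.
%ΔP = (21.875 − 35) / 35 × 100 = -37.50%.

-37.50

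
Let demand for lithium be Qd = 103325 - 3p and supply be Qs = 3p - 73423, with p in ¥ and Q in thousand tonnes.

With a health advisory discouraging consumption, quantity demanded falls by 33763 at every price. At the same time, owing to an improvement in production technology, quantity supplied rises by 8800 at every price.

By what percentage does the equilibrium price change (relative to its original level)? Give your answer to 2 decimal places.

-24.08

Solve the original market: 103325 - 3p = 3p - 73423, hence p = 29458 and Q = 14951.
With the change applied: demand Qd = 69562 - 3p, supply Qs = 3p - 64623.
New equilibrium: 69562 - 3p = 3p - 64623 ⇒ 134185 = 6p ⇒ p = 134185/6 ≈ 22364.1667, Q = 2469.5.
%Δp = (22364.1667 − 29458) / 29458 × 100 = -24.08%.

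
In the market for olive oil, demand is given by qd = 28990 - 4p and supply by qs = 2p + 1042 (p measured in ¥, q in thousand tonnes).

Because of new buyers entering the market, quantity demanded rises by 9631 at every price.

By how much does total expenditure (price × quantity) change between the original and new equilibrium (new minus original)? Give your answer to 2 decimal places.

Before the shock: 28990 - 4p = 2p + 1042 ⇒ 27948 = 6p ⇒ p = 4658, q = 10358.
The new curves are qd = 38621 - 4p (demand) and qs = 2p + 1042 (supply).
New equilibrium: 38621 - 4p = 2p + 1042 ⇒ 37579 = 6p ⇒ p = 37579/6 ≈ 6263.1667, q = 40705/3 ≈ 13568.3333.
Expenditure moves from 4658×10358 = 48247564 to 6263.1667×13568.3333 = 84980733.0556; change = +36733169.06.

+36733169.06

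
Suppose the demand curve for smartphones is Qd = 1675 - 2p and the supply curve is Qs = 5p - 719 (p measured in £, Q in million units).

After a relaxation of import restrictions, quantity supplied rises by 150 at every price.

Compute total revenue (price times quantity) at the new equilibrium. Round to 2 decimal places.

331425.06

Solve the original market: 1675 - 2p = 5p - 719, hence p = 342 and Q = 991.
After the shift, demand is Qd = 1675 - 2p and supply is Qs = 5p - 569.
New equilibrium: 1675 - 2p = 5p - 569 ⇒ 2244 = 7p ⇒ p = 2244/7 ≈ 320.5714, Q = 7237/7 ≈ 1033.8571.
New expenditure = 320.5714 × 1033.8571 = 331425.06.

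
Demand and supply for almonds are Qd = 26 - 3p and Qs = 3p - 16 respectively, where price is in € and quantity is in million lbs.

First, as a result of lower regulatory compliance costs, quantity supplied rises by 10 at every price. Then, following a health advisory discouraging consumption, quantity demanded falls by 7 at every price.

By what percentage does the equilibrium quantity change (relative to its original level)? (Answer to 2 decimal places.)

+30.00

Original equilibrium: 26 - 3p = 3p - 16 gives 42 = 6p, so p = 7 and Q = 5.
The new curves are Qd = 19 - 3p (demand) and Qs = 3p - 6 (supply).
Clearing the new market: 19 - 3p = 3p - 6, so p = 25/6 ≈ 4.1667 and Q = 6.5.
%ΔQ = (6.5 − 5) / 5 × 100 = +30.00%.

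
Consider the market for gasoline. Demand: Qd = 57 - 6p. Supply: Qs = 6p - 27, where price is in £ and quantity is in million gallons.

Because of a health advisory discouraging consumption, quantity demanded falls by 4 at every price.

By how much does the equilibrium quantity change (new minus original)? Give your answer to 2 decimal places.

Before the shock: 57 - 6p = 6p - 27 ⇒ 84 = 12p ⇒ p = 7, Q = 15.
With the change applied: demand Qd = 53 - 6p, supply Qs = 6p - 27.
New equilibrium: 53 - 6p = 6p - 27 ⇒ 80 = 12p ⇒ p = 20/3 ≈ 6.6667, Q = 13.
ΔQ = 13 − 15 = -2.00.

-2.00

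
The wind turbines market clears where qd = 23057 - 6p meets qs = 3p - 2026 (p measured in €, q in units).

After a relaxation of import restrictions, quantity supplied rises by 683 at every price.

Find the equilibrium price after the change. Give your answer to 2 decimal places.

Original equilibrium: 23057 - 6p = 3p - 2026 gives 25083 = 9p, so p = 2787 and q = 6335.
The new curves are qd = 23057 - 6p (demand) and qs = 3p - 1343 (supply).
Equate the new curves: 23057 - 6p = 3p - 1343, giving 24400 = 9p, p = 24400/9 ≈ 2711.1111, q = 20371/3 ≈ 6790.3333.

2711.11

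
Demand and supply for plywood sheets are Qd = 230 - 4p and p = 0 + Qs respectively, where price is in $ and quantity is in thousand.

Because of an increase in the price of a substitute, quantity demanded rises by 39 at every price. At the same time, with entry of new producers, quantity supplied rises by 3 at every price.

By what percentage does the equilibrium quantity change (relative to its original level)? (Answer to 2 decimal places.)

Original equilibrium: 230 - 4p = p gives 230 = 5p, so p = 46 and Q = 46.
With the change applied: demand Qd = 269 - 4p, supply Qs = p + 3.
Equate the new curves: 269 - 4p = p + 3, giving 266 = 5p, p = 53.2, Q = 56.2.
%ΔQ = (56.2 − 46) / 46 × 100 = +22.17%.

+22.17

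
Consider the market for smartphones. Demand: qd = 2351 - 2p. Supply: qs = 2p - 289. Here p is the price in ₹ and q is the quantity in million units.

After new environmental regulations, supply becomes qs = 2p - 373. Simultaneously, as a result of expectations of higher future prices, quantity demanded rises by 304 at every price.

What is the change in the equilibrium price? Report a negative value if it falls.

Initially, 2351 - 2p = 2p - 289, so 2640 = 4p and p = 660, q = 1031.
The shock moves the curves to qd = 2655 - 2p and qs = 2p - 373.
Clearing the new market: 2655 - 2p = 2p - 373, so p = 757 and q = 1141.
Δp = 757 − 660 = +97.

+97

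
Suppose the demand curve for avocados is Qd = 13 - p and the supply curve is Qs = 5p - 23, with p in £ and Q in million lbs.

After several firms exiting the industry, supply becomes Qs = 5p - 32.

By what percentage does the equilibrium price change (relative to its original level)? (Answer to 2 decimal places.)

Solve the original market: 13 - p = 5p - 23, hence p = 6 and Q = 7.
With the change applied: demand Qd = 13 - p, supply Qs = 5p - 32.
Equate the new curves: 13 - p = 5p - 32, giving 45 = 6p, p = 7.5, Q = 5.5.
%Δp = (7.5 − 6) / 6 × 100 = +25.00%.

+25.00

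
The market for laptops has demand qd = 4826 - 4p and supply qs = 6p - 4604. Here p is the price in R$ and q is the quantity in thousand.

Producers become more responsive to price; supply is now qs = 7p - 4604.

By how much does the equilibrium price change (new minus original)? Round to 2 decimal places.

Before the shock: 4826 - 4p = 6p - 4604 ⇒ 9430 = 10p ⇒ p = 943, q = 1054.
With the change applied: demand qd = 4826 - 4p, supply qs = 7p - 4604.
Clearing the new market: 4826 - 4p = 7p - 4604, so p = 9430/11 ≈ 857.2727 and q = 15366/11 ≈ 1396.9091.
Δp = 857.2727 − 943 = -85.73.

-85.73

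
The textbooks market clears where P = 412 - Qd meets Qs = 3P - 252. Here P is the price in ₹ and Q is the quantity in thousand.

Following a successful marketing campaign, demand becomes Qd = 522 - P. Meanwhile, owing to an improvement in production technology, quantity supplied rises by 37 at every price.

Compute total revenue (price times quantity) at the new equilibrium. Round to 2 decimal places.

Before the shock: 412 - P = 3P - 252 ⇒ 664 = 4P ⇒ P = 166, Q = 246.
The shock moves the curves to Qd = 522 - P and Qs = 3P - 215.
Equate the new curves: 522 - P = 3P - 215, giving 737 = 4P, P = 184.25, Q = 337.75.
New expenditure = 184.25 × 337.75 = 62230.44.

62230.44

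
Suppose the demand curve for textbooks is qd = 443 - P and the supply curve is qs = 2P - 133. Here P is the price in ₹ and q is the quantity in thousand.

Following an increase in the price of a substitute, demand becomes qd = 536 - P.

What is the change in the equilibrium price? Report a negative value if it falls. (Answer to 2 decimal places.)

Before the shock: 443 - P = 2P - 133 ⇒ 576 = 3P ⇒ P = 192, q = 251.
With the change applied: demand qd = 536 - P, supply qs = 2P - 133.
Equate the new curves: 536 - P = 2P - 133, giving 669 = 3P, P = 223, q = 313.
ΔP = 223 − 192 = +31.00.

+31.00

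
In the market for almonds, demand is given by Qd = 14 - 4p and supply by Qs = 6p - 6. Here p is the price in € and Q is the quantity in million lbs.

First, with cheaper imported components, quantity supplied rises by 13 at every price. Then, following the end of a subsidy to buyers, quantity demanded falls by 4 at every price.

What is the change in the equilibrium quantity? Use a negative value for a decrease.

+2.8

Solve the original market: 14 - 4p = 6p - 6, hence p = 2 and Q = 6.
The new curves are Qd = 10 - 4p (demand) and Qs = 6p + 7 (supply).
Clearing the new market: 10 - 4p = 6p + 7, so p = 0.3 and Q = 8.8.
ΔQ = 8.8 − 6 = +2.8.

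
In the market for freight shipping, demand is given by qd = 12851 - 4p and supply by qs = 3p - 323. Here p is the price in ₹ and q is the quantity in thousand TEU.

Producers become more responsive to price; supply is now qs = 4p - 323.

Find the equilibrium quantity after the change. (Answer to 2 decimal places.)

6264.00

Before the shock: 12851 - 4p = 3p - 323 ⇒ 13174 = 7p ⇒ p = 1882, q = 5323.
With the change applied: demand qd = 12851 - 4p, supply qs = 4p - 323.
Equate the new curves: 12851 - 4p = 4p - 323, giving 13174 = 8p, p = 1646.75, q = 6264.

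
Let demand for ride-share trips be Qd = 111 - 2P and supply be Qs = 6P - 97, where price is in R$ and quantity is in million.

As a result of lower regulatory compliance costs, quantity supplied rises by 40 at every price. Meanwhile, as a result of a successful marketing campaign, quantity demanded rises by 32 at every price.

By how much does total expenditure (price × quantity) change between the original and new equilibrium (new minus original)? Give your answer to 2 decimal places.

Initially, 111 - 2P = 6P - 97, so 208 = 8P and P = 26, Q = 59.
After the shift, demand is Qd = 143 - 2P and supply is Qs = 6P - 57.
New equilibrium: 143 - 2P = 6P - 57 ⇒ 200 = 8P ⇒ P = 25, Q = 93.
Expenditure moves from 26×59 = 1534 to 25×93 = 2325; change = +791.00.

+791.00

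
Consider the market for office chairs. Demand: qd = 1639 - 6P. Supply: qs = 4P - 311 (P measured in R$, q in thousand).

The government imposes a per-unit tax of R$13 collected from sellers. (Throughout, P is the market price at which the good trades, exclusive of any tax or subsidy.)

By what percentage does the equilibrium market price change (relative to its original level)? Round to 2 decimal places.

Before the shock: 1639 - 6P = 4P - 311 ⇒ 1950 = 10P ⇒ P = 195, q = 469.
Since sellers keep the price net of the tax, the effective supply curve becomes qs = 4P - 363.
Clearing the new market: 1639 - 6P = 4P - 363, so P = 200.2 and q = 437.8.
%ΔP = (200.2 − 195) / 195 × 100 = +2.67%.

+2.67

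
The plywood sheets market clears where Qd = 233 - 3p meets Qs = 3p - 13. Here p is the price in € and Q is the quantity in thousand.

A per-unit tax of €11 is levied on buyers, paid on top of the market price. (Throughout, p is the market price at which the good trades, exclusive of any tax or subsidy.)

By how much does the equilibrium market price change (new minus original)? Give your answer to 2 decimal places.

Original equilibrium: 233 - 3p = 3p - 13 gives 246 = 6p, so p = 41 and Q = 110.
Since buyers pay the price plus the tax, the effective demand curve becomes Qd = 200 - 3p.
Clearing the new market: 200 - 3p = 3p - 13, so p = 35.5 and Q = 93.5.
Δp = 35.5 − 41 = -5.50.

-5.50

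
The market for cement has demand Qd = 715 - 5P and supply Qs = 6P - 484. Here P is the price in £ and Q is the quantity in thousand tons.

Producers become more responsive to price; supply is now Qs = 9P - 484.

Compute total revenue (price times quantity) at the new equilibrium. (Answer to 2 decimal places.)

24561.15

Original equilibrium: 715 - 5P = 6P - 484 gives 1199 = 11P, so P = 109 and Q = 170.
With the change applied: demand Qd = 715 - 5P, supply Qs = 9P - 484.
Equate the new curves: 715 - 5P = 9P - 484, giving 1199 = 14P, P = 1199/14 ≈ 85.6429, Q = 4015/14 ≈ 286.7857.
New expenditure = 85.6429 × 286.7857 = 24561.15.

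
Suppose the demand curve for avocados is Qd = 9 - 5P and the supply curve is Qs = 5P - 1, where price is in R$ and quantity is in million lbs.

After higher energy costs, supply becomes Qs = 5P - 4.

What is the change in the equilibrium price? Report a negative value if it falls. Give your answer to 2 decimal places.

Solve the original market: 9 - 5P = 5P - 1, hence P = 1 and Q = 4.
After the shift, demand is Qd = 9 - 5P and supply is Qs = 5P - 4.
Clearing the new market: 9 - 5P = 5P - 4, so P = 1.3 and Q = 2.5.
ΔP = 1.3 − 1 = +0.30.

+0.30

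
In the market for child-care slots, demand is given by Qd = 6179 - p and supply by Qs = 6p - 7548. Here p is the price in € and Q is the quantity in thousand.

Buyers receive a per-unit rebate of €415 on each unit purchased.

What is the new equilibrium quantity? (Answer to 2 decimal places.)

Before the shock: 6179 - p = 6p - 7548 ⇒ 13727 = 7p ⇒ p = 1961, Q = 4218.
Since buyers' out-of-pocket price is the market price minus the rebate, the effective demand curve becomes Qd = 6594 - p.
Setting them equal: 6594 - p = 6p - 7548 → 14142 = 7p, so p = 14142/7 ≈ 2020.2857 and Q = 32016/7 ≈ 4573.7143.

4573.71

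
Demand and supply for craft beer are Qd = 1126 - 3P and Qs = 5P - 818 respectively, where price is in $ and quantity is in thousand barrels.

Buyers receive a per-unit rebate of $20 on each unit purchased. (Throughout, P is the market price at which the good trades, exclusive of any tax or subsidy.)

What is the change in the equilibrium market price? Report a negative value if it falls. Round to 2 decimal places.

Solve the original market: 1126 - 3P = 5P - 818, hence P = 243 and Q = 397.
Since buyers' out-of-pocket price is the market price minus the rebate, the effective demand curve becomes Qd = 1186 - 3P.
Equate the new curves: 1186 - 3P = 5P - 818, giving 2004 = 8P, P = 250.5, Q = 434.5.
ΔP = 250.5 − 243 = +7.50.

+7.50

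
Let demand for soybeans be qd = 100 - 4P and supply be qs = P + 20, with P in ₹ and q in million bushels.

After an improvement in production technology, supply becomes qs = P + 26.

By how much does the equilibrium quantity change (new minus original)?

Initially, 100 - 4P = P + 20, so 80 = 5P and P = 16, q = 36.
With the change applied: demand qd = 100 - 4P, supply qs = P + 26.
Equate the new curves: 100 - 4P = P + 26, giving 74 = 5P, P = 14.8, q = 40.8.
Δq = 40.8 − 36 = +4.8.

+4.8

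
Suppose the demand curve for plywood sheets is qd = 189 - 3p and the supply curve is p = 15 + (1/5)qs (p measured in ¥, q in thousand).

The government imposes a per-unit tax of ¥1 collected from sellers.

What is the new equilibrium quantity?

Initially, 189 - 3p = 5p - 75, so 264 = 8p and p = 33, q = 90.
Since sellers keep the price net of the tax, the effective supply curve becomes qs = 5p - 80.
Equate the new curves: 189 - 3p = 5p - 80, giving 269 = 8p, p = 33.625, q = 88.125.

88.125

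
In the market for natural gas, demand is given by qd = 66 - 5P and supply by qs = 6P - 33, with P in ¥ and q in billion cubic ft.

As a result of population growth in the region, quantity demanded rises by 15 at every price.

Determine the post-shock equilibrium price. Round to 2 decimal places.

Before the shock: 66 - 5P = 6P - 33 ⇒ 99 = 11P ⇒ P = 9, q = 21.
The shock moves the curves to qd = 81 - 5P and qs = 6P - 33.
Equate the new curves: 81 - 5P = 6P - 33, giving 114 = 11P, P = 114/11 ≈ 10.3636, q = 321/11 ≈ 29.1818.

10.36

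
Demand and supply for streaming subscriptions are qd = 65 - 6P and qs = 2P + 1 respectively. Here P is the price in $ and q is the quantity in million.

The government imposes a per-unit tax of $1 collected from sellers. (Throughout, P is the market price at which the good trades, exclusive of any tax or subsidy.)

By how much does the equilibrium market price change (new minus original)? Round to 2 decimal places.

+0.25

Before the shock: 65 - 6P = 2P + 1 ⇒ 64 = 8P ⇒ P = 8, q = 17.
Since sellers keep the price net of the tax, the effective supply curve becomes qs = 2P - 1.
Clearing the new market: 65 - 6P = 2P - 1, so P = 8.25 and q = 15.5.
ΔP = 8.25 − 8 = +0.25.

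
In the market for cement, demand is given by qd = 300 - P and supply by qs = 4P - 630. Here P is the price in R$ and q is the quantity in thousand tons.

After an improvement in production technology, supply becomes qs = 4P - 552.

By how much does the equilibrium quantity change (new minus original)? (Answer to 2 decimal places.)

+15.60

Before the shock: 300 - P = 4P - 630 ⇒ 930 = 5P ⇒ P = 186, q = 114.
After the shift, demand is qd = 300 - P and supply is qs = 4P - 552.
New equilibrium: 300 - P = 4P - 552 ⇒ 852 = 5P ⇒ P = 170.4, q = 129.6.
Δq = 129.6 − 114 = +15.60.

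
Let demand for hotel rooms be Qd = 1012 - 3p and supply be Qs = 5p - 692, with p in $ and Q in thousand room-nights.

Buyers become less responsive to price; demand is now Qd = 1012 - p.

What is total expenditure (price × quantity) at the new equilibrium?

Solve the original market: 1012 - 3p = 5p - 692, hence p = 213 and Q = 373.
The new curves are Qd = 1012 - p (demand) and Qs = 5p - 692 (supply).
New equilibrium: 1012 - p = 5p - 692 ⇒ 1704 = 6p ⇒ p = 284, Q = 728.
New expenditure = 284 × 728 = 206752.

206752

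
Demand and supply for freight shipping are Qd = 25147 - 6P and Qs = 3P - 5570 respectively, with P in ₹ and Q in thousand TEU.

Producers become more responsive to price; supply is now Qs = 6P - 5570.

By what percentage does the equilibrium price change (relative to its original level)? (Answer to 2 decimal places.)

Before the shock: 25147 - 6P = 3P - 5570 ⇒ 30717 = 9P ⇒ P = 3413, Q = 4669.
With the change applied: demand Qd = 25147 - 6P, supply Qs = 6P - 5570.
Setting them equal: 25147 - 6P = 6P - 5570 → 30717 = 12P, so P = 2559.75 and Q = 9788.5.
%ΔP = (2559.75 − 3413) / 3413 × 100 = -25.00%.

-25.00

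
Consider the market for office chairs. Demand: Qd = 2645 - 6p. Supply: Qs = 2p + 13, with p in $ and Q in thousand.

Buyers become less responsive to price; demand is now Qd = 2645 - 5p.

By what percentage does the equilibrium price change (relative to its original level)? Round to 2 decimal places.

Before the shock: 2645 - 6p = 2p + 13 ⇒ 2632 = 8p ⇒ p = 329, Q = 671.
The new curves are Qd = 2645 - 5p (demand) and Qs = 2p + 13 (supply).
Setting them equal: 2645 - 5p = 2p + 13 → 2632 = 7p, so p = 376 and Q = 765.
%Δp = (376 − 329) / 329 × 100 = +14.29%.

+14.29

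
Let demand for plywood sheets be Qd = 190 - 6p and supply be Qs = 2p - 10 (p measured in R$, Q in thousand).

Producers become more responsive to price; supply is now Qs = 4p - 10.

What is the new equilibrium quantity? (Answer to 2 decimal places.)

Original equilibrium: 190 - 6p = 2p - 10 gives 200 = 8p, so p = 25 and Q = 40.
The shock moves the curves to Qd = 190 - 6p and Qs = 4p - 10.
Clearing the new market: 190 - 6p = 4p - 10, so p = 20 and Q = 70.

70.00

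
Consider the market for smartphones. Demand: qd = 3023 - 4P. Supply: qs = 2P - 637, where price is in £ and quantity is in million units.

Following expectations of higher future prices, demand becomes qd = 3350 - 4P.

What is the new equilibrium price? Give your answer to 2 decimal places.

664.50

Before the shock: 3023 - 4P = 2P - 637 ⇒ 3660 = 6P ⇒ P = 610, q = 583.
With the change applied: demand qd = 3350 - 4P, supply qs = 2P - 637.
New equilibrium: 3350 - 4P = 2P - 637 ⇒ 3987 = 6P ⇒ P = 664.5, q = 692.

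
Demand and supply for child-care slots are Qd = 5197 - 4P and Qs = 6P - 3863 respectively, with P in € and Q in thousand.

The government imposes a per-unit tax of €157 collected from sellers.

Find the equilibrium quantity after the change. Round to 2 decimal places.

Original equilibrium: 5197 - 4P = 6P - 3863 gives 9060 = 10P, so P = 906 and Q = 1573.
Since sellers keep the price net of the tax, the effective supply curve becomes Qs = 6P - 4805.
Clearing the new market: 5197 - 4P = 6P - 4805, so P = 1000.2 and Q = 1196.2.

1196.20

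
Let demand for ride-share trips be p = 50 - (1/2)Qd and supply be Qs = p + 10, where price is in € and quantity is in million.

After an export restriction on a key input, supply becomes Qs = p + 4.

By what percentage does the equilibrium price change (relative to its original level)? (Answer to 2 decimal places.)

Solve the original market: 100 - 2p = p + 10, hence p = 30 and Q = 40.
The new curves are Qd = 100 - 2p (demand) and Qs = p + 4 (supply).
Equate the new curves: 100 - 2p = p + 4, giving 96 = 3p, p = 32, Q = 36.
%Δp = (32 − 30) / 30 × 100 = +6.67%.

+6.67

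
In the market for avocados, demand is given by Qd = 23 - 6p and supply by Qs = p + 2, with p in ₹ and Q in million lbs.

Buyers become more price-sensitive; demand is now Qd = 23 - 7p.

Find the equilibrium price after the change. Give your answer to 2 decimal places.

2.63

Solve the original market: 23 - 6p = p + 2, hence p = 3 and Q = 5.
The new curves are Qd = 23 - 7p (demand) and Qs = p + 2 (supply).
Equate the new curves: 23 - 7p = p + 2, giving 21 = 8p, p = 2.625, Q = 4.625.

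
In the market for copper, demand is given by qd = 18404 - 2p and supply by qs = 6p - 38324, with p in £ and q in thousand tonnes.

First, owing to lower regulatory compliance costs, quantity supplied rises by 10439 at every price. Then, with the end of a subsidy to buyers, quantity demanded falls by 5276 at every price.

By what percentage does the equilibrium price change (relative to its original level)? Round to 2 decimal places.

Solve the original market: 18404 - 2p = 6p - 38324, hence p = 7091 and q = 4222.
The new curves are qd = 13128 - 2p (demand) and qs = 6p - 27885 (supply).
New equilibrium: 13128 - 2p = 6p - 27885 ⇒ 41013 = 8p ⇒ p = 5126.625, q = 2874.75.
%Δp = (5126.625 − 7091) / 7091 × 100 = -27.70%.

-27.70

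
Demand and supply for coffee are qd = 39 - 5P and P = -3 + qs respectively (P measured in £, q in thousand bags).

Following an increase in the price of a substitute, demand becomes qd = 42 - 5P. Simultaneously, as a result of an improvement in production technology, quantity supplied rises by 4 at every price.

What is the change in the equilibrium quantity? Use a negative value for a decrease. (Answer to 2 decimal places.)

+3.83

Solve the original market: 39 - 5P = P + 3, hence P = 6 and q = 9.
The new curves are qd = 42 - 5P (demand) and qs = P + 7 (supply).
Equate the new curves: 42 - 5P = P + 7, giving 35 = 6P, P = 35/6 ≈ 5.8333, q = 77/6 ≈ 12.8333.
Δq = 12.8333 − 9 = +3.83.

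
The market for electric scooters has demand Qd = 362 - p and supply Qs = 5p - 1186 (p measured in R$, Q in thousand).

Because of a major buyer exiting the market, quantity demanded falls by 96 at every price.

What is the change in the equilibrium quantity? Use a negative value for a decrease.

-80

Original equilibrium: 362 - p = 5p - 1186 gives 1548 = 6p, so p = 258 and Q = 104.
With the change applied: demand Qd = 266 - p, supply Qs = 5p - 1186.
Equate the new curves: 266 - p = 5p - 1186, giving 1452 = 6p, p = 242, Q = 24.
ΔQ = 24 − 104 = -80.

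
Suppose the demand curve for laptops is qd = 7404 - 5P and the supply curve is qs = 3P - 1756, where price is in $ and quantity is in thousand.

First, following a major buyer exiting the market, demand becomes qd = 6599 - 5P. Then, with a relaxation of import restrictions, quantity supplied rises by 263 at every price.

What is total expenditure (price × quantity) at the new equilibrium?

1559227.25

Before the shock: 7404 - 5P = 3P - 1756 ⇒ 9160 = 8P ⇒ P = 1145, q = 1679.
The new curves are qd = 6599 - 5P (demand) and qs = 3P - 1493 (supply).
Clearing the new market: 6599 - 5P = 3P - 1493, so P = 1011.5 and q = 1541.5.
New expenditure = 1011.5 × 1541.5 = 1559227.25.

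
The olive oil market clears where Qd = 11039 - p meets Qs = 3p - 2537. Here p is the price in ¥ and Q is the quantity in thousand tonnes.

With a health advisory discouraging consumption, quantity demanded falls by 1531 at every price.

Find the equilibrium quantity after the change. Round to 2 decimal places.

Original equilibrium: 11039 - p = 3p - 2537 gives 13576 = 4p, so p = 3394 and Q = 7645.
The new curves are Qd = 9508 - p (demand) and Qs = 3p - 2537 (supply).
Equate the new curves: 9508 - p = 3p - 2537, giving 12045 = 4p, p = 3011.25, Q = 6496.75.

6496.75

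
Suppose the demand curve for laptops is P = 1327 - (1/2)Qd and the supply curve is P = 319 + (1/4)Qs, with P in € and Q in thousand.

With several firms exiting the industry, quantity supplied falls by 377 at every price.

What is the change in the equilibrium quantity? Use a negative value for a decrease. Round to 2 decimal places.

-125.67

Original equilibrium: 2654 - 2P = 4P - 1276 gives 3930 = 6P, so P = 655 and Q = 1344.
After the shift, demand is Qd = 2654 - 2P and supply is Qs = 4P - 1653.
Setting them equal: 2654 - 2P = 4P - 1653 → 4307 = 6P, so P = 4307/6 ≈ 717.8333 and Q = 3655/3 ≈ 1218.3333.
ΔQ = 1218.3333 − 1344 = -125.67.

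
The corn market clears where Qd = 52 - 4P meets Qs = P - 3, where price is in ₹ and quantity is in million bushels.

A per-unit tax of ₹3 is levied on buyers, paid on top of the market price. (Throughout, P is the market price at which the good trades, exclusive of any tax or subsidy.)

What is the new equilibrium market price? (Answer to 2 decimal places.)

Before the shock: 52 - 4P = P - 3 ⇒ 55 = 5P ⇒ P = 11, Q = 8.
Since buyers pay the price plus the tax, the effective demand curve becomes Qd = 40 - 4P.
New equilibrium: 40 - 4P = P - 3 ⇒ 43 = 5P ⇒ P = 8.6, Q = 5.6.

8.60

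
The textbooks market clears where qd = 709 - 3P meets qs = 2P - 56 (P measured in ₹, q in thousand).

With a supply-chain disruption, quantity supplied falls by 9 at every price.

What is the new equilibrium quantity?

Initially, 709 - 3P = 2P - 56, so 765 = 5P and P = 153, q = 250.
After the shift, demand is qd = 709 - 3P and supply is qs = 2P - 65.
New equilibrium: 709 - 3P = 2P - 65 ⇒ 774 = 5P ⇒ P = 154.8, q = 244.6.

244.6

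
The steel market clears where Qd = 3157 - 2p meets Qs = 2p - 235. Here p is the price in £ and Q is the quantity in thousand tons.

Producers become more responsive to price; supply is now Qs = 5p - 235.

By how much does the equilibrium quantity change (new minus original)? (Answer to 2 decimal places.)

+726.86

Before the shock: 3157 - 2p = 2p - 235 ⇒ 3392 = 4p ⇒ p = 848, Q = 1461.
After the shift, demand is Qd = 3157 - 2p and supply is Qs = 5p - 235.
New equilibrium: 3157 - 2p = 5p - 235 ⇒ 3392 = 7p ⇒ p = 3392/7 ≈ 484.5714, Q = 15315/7 ≈ 2187.8571.
ΔQ = 2187.8571 − 1461 = +726.86.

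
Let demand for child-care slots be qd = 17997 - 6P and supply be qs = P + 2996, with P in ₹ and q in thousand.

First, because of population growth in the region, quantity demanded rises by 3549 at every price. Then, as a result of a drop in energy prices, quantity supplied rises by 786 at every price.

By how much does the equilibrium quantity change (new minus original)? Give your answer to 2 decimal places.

+1180.71

Solve the original market: 17997 - 6P = P + 2996, hence P = 2143 and q = 5139.
With the change applied: demand qd = 21546 - 6P, supply qs = P + 3782.
Setting them equal: 21546 - 6P = P + 3782 → 17764 = 7P, so P = 17764/7 ≈ 2537.7143 and q = 44238/7 ≈ 6319.7143.
Δq = 6319.7143 − 5139 = +1180.71.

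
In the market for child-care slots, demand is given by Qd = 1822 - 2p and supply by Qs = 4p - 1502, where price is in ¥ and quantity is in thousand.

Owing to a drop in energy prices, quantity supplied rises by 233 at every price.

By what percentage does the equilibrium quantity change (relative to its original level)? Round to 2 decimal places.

Solve the original market: 1822 - 2p = 4p - 1502, hence p = 554 and Q = 714.
The shock moves the curves to Qd = 1822 - 2p and Qs = 4p - 1269.
New equilibrium: 1822 - 2p = 4p - 1269 ⇒ 3091 = 6p ⇒ p = 3091/6 ≈ 515.1667, Q = 2375/3 ≈ 791.6667.
%ΔQ = (791.6667 − 714) / 714 × 100 = +10.88%.

+10.88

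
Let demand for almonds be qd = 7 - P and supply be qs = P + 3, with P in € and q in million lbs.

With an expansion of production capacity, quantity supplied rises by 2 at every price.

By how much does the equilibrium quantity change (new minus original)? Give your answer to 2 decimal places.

+1.00

Initially, 7 - P = P + 3, so 4 = 2P and P = 2, q = 5.
The new curves are qd = 7 - P (demand) and qs = P + 5 (supply).
Clearing the new market: 7 - P = P + 5, so P = 1 and q = 6.
Δq = 6 − 5 = +1.00.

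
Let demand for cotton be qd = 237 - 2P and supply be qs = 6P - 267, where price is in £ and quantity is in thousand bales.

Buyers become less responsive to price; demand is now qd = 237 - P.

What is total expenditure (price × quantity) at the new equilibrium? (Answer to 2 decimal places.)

Initially, 237 - 2P = 6P - 267, so 504 = 8P and P = 63, q = 111.
After the shift, demand is qd = 237 - P and supply is qs = 6P - 267.
Equate the new curves: 237 - P = 6P - 267, giving 504 = 7P, P = 72, q = 165.
New expenditure = 72 × 165 = 11880.00.

11880.00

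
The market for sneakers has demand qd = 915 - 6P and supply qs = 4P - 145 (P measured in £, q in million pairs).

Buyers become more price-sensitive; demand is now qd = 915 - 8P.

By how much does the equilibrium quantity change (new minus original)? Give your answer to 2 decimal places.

-70.67

Before the shock: 915 - 6P = 4P - 145 ⇒ 1060 = 10P ⇒ P = 106, q = 279.
With the change applied: demand qd = 915 - 8P, supply qs = 4P - 145.
Equate the new curves: 915 - 8P = 4P - 145, giving 1060 = 12P, P = 265/3 ≈ 88.3333, q = 625/3 ≈ 208.3333.
Δq = 208.3333 − 279 = -70.67.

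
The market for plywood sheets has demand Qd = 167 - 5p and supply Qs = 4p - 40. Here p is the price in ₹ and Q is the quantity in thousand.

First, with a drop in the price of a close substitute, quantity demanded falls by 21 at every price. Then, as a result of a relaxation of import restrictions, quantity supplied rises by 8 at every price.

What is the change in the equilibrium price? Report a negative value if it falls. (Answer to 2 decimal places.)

-3.22

Initially, 167 - 5p = 4p - 40, so 207 = 9p and p = 23, Q = 52.
The shock moves the curves to Qd = 146 - 5p and Qs = 4p - 32.
Clearing the new market: 146 - 5p = 4p - 32, so p = 178/9 ≈ 19.7778 and Q = 424/9 ≈ 47.1111.
Δp = 19.7778 − 23 = -3.22.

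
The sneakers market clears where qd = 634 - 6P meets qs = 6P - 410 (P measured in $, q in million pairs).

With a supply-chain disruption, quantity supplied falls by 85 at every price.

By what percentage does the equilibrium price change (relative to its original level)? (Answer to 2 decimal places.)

Before the shock: 634 - 6P = 6P - 410 ⇒ 1044 = 12P ⇒ P = 87, q = 112.
The shock moves the curves to qd = 634 - 6P and qs = 6P - 495.
Setting them equal: 634 - 6P = 6P - 495 → 1129 = 12P, so P = 1129/12 ≈ 94.0833 and q = 69.5.
%ΔP = (94.0833 − 87) / 87 × 100 = +8.14%.

+8.14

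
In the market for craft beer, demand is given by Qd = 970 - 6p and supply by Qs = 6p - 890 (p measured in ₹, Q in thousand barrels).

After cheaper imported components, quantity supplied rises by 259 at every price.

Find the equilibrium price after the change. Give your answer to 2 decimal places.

Initially, 970 - 6p = 6p - 890, so 1860 = 12p and p = 155, Q = 40.
The new curves are Qd = 970 - 6p (demand) and Qs = 6p - 631 (supply).
Clearing the new market: 970 - 6p = 6p - 631, so p = 1601/12 ≈ 133.4167 and Q = 169.5.

133.42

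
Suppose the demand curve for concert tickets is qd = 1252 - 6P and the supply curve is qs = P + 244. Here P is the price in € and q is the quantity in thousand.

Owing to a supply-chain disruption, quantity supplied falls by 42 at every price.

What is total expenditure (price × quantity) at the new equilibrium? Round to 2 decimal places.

52800.00

Solve the original market: 1252 - 6P = P + 244, hence P = 144 and q = 388.
The shock moves the curves to qd = 1252 - 6P and qs = P + 202.
Setting them equal: 1252 - 6P = P + 202 → 1050 = 7P, so P = 150 and q = 352.
New expenditure = 150 × 352 = 52800.00.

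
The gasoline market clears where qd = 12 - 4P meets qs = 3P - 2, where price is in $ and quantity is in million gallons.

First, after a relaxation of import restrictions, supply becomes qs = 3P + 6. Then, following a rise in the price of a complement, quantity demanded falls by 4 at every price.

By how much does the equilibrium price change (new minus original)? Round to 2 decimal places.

Before the shock: 12 - 4P = 3P - 2 ⇒ 14 = 7P ⇒ P = 2, q = 4.
The new curves are qd = 8 - 4P (demand) and qs = 3P + 6 (supply).
New equilibrium: 8 - 4P = 3P + 6 ⇒ 2 = 7P ⇒ P = 2/7 ≈ 0.2857, q = 48/7 ≈ 6.8571.
ΔP = 0.2857 − 2 = -1.71.

-1.71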